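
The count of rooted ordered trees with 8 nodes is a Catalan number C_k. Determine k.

7

Rooted ordered (plane) trees on m nodes have m−1 edges and are counted by C_{m−1}; m = 8 gives C_7.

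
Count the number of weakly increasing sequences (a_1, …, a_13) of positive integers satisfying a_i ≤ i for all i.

742900

Weakly increasing sequences with a_i ≤ i biject with Dyck paths of semilength 13, so there are C_13.
C_13 = C_12 · 2(2·12+1)/(12+2) = 208012 · 50/14 = 742900.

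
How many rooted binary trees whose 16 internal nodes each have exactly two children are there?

35357670

The number of full binary trees on 16 internal nodes is the Catalan number C_16.
C_16 = C(32,16)/17 = 601080390/17 = 35357670.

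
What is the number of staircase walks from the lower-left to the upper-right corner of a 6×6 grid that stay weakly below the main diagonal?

132

Sub-diagonal monotone paths from (0,0) to (6,6) biject with Dyck paths of semilength 6, giving C_6.
C_6 = C_5 · 2(2·5+1)/(5+2) = 42 · 22/7 = 132.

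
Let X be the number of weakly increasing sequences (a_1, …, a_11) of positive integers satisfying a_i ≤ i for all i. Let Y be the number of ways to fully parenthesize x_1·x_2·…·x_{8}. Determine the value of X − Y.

58357

Weakly increasing sequences with a_i ≤ i biject with Dyck paths of semilength 11, so there are C_11. So X = C_11 = 58786.
Ways to associate a product of 8 factors correspond to binary trees on 8 leaves, so the count is C_7. So Y = C_7 = 429.
X − Y = 58786 − 429 = 58357.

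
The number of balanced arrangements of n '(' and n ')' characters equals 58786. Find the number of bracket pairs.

11

Balanced strings of n bracket-pairs are counted by C_n, and C_11 = 58786.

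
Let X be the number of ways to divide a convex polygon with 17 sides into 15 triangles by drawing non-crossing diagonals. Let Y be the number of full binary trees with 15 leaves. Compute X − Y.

7020405

The number of triangulations of a 17-gon is the Catalan number C_15 (index = sides − 2). So X = C_15 = 9694845.
A full binary tree with L leaves has L−1 internal nodes and is counted by C_{L−1}; L = 15 gives C_14. So Y = C_14 = 2674440.
X − Y = 9694845 − 2674440 = 7020405.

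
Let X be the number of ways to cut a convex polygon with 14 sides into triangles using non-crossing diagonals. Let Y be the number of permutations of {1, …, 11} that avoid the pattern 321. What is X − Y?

149226

A convex 14-gon is triangulated into 12 triangles, and the number of such triangulations is the Catalan number C_{14−2} = C_12. So X = C_12 = 208012.
Permutations of [n] avoiding any single length-3 pattern are counted by C_n; here n = 11. So Y = C_11 = 58786.
X − Y = 208012 − 58786 = 149226.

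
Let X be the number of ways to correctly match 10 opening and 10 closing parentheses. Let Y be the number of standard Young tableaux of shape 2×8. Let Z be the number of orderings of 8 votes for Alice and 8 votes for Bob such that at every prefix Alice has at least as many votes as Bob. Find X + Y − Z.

16796

With 10 pairs the number of balanced bracket strings is the Catalan number C_10. So X = C_10 = 16796.
By the hook-length formula (or a Dyck-path bijection), SYT of shape 2×8 number C_8. So Y = C_8 = 1430.
Ballot sequences with n votes each where one side never trails are Dyck words, counted by C_n; here n = 8. So Z = C_8 = 1430.
X + Y − Z = 16796 + 1430 − 1430 = 16796.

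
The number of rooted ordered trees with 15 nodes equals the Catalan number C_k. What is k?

A rooted plane tree on 15 nodes has 14 edges, and such trees are counted by C_14.

14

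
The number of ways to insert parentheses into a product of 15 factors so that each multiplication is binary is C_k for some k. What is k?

14

Bracketing 15 factors into binary products is counted by C_{15−1} = C_14.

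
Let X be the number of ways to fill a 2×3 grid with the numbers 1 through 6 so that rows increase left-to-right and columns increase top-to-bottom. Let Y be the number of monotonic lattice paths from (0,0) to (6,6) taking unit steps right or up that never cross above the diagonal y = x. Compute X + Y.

137

By the hook-length formula (or a Dyck-path bijection), SYT of shape 2×3 number C_3. So X = C_3 = 5.
Sub-diagonal monotone paths from (0,0) to (6,6) biject with Dyck paths of semilength 6, giving C_6. So Y = C_6 = 132.
X + Y = 5 + 132 = 137.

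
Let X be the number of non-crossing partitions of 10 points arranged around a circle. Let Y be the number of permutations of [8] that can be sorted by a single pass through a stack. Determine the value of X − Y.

The non-crossing partitions of [10] form a lattice of size C_10. So X = C_10 = 16796.
By Knuth's characterisation, the stack-sortable permutations of length 8 are the 231-avoiders, numbering C_8. So Y = C_8 = 1430.
X − Y = 16796 − 1430 = 15366.

15366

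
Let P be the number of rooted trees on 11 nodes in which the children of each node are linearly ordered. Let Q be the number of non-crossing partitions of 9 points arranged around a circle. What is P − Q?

11934

Rooted ordered (plane) trees on m nodes have m−1 edges and are counted by C_{m−1}; m = 11 gives C_10. So P = C_10 = 16796.
The non-crossing partitions of [9] form a lattice of size C_9. So Q = C_9 = 4862.
P − Q = 16796 − 4862 = 11934.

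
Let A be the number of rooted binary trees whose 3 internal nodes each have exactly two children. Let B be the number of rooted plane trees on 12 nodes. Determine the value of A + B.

Full binary trees with n internal nodes are counted by C_n; here n = 3. So A = C_3 = 5.
Rooted ordered (plane) trees on m nodes have m−1 edges and are counted by C_{m−1}; m = 12 gives C_11. So B = C_11 = 58786.
A + B = 5 + 58786 = 58791.

58791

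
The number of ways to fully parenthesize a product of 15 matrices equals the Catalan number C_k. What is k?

14

Bracketing 15 factors into binary products is counted by C_{15−1} = C_14.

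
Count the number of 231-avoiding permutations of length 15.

9694845

For any fixed pattern of length 3, the pattern-avoiding permutations of [15] number C_15.
C_15 = 9694845.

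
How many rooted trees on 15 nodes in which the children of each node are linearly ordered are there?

2674440

A rooted plane tree on 15 nodes has 14 edges, and such trees are counted by C_14.
C_14 = 2674440.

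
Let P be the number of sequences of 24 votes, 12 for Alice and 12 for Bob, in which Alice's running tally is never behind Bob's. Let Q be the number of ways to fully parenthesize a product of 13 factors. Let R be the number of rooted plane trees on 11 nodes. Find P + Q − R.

Ballot sequences with n votes each where one side never trails are Dyck words, counted by C_n; here n = 12. So P = C_12 = 208012.
Ways to associate a product of 13 factors correspond to binary trees on 13 leaves, so the count is C_12. So Q = C_12 = 208012.
Rooted ordered (plane) trees on m nodes have m−1 edges and are counted by C_{m−1}; m = 11 gives C_10. So R = C_10 = 16796.
P + Q − R = 208012 + 208012 − 16796 = 399228.

399228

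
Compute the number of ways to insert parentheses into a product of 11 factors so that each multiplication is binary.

16796

Bracketing 11 factors into binary products is counted by C_{11−1} = C_10.
C_10 = C(20,10)/11 = 184756/11 = 16796.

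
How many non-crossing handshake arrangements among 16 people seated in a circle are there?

1430

Non-crossing handshake pairings of 2n people are counted by C_n; 16 people gives n = 8.
C_8 = C_7 · 2(2·7+1)/(7+2) = 429 · 30/9 = 1430.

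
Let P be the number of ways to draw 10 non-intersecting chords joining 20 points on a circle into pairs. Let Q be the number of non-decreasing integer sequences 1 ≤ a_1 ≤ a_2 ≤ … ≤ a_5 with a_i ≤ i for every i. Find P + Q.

Non-crossing perfect matchings of 2n points on a circle are counted by C_n; with 20 points, n = 10. So P = C_10 = 16796.
Such sub-staircase sequences of length n are counted by C_n; here n = 5. So Q = C_5 = 42.
P + Q = 16796 + 42 = 16838.

16838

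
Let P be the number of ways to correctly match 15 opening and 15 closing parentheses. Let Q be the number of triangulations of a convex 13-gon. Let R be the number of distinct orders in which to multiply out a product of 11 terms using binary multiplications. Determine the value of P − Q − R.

Balanced strings of n pairs of brackets are counted by C_n; here n = 15. So P = C_15 = 9694845.
The number of triangulations of a 13-gon is the Catalan number C_11 (index = sides − 2). So Q = C_11 = 58786.
Bracketing 11 factors into binary products is counted by C_{11−1} = C_10. So R = C_10 = 16796.
P − Q − R = 9694845 − 58786 − 16796 = 9619263.

9619263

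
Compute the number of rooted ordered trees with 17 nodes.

35357670

A rooted plane tree on 17 nodes has 16 edges, and such trees are counted by C_16.
C_16 = C_15 · 2(2·15+1)/(15+2) = 9694845 · 62/17 = 35357670.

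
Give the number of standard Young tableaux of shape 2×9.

4862

Standard Young tableaux of shape 2×n are counted by C_n; here n = 9.
C_9 = C(18,9)/10 = 48620/10 = 4862.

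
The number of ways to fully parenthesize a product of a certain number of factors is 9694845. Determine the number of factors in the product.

Parenthesizations of m factors are counted by C_{m−1}. The Catalan number equal to 9694845 is C_15.
So the index is 15, and the number of factors is 15 + 1 = 16.

16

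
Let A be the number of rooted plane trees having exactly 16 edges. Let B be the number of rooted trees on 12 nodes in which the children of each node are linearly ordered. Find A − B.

Rooted ordered trees with n edges are counted by C_n; here n = 16. So A = C_16 = 35357670.
A rooted plane tree on 12 nodes has 11 edges, and such trees are counted by C_11. So B = C_11 = 58786.
A − B = 35357670 − 58786 = 35298884.

35298884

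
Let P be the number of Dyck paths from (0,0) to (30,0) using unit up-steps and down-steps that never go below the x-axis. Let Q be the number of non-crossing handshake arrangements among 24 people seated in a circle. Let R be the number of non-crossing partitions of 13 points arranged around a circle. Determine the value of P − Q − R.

Paths of 15 up- and 15 down-steps that never dip below the axis are Dyck paths; their count is C_15. So P = C_15 = 9694845.
Non-crossing handshake pairings of 2n people are counted by C_n; 24 people gives n = 12. So Q = C_12 = 208012.
The non-crossing partitions of [13] form a lattice of size C_13. So R = C_13 = 742900.
P − Q − R = 9694845 − 208012 − 742900 = 8743933.

8743933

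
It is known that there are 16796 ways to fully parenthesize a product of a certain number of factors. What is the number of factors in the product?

11

Parenthesizations of m factors are counted by C_{m−1}; 16796 = C_10.
So the index is 10, and the number of factors is 10 + 1 = 11.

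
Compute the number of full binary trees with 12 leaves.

A full binary tree with L leaves has L−1 internal nodes and is counted by C_{L−1}; L = 12 gives C_11.
C_11 = C(22,11)/12 = 705432/12 = 58786.

58786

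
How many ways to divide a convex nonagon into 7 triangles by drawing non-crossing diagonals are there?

429

Triangulations of a convex m-gon are counted by C_{m−2}; with m = 9 this is C_7.
C_7 = C_6 · 2(2·6+1)/(6+2) = 132 · 26/8 = 429.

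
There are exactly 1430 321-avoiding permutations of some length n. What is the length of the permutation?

8

Permutations of [n] avoiding a fixed length-3 pattern are counted by C_n; 1430 = C_8.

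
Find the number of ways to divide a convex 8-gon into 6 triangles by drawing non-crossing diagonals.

Triangulations of a convex m-gon are counted by C_{m−2}; with m = 8 this is C_6.
C_6 = C(12,6)/7 = 924/7 = 132.

132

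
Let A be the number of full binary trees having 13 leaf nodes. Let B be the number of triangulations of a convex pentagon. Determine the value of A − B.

208007

A full binary tree with L leaves has L−1 internal nodes and is counted by C_{L−1}; L = 13 gives C_12. So A = C_12 = 208012.
The number of triangulations of a 5-gon is the Catalan number C_3 (index = sides − 2). So B = C_3 = 5.
A − B = 208012 − 5 = 208007.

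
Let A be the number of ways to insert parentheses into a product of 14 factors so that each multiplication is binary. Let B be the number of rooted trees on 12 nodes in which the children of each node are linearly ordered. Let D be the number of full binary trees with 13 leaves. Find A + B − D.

Bracketing 14 factors into binary products is counted by C_{14−1} = C_13. So A = C_13 = 742900.
Rooted ordered (plane) trees on m nodes have m−1 edges and are counted by C_{m−1}; m = 12 gives C_11. So B = C_11 = 58786.
A full binary tree with L leaves has L−1 internal nodes and is counted by C_{L−1}; L = 13 gives C_12. So D = C_12 = 208012.
A + B − D = 742900 + 58786 − 208012 = 593674.

593674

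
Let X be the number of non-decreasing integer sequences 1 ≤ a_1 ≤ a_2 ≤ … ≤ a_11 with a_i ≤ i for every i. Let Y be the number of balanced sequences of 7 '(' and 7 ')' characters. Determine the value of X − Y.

Such sub-staircase sequences of length n are counted by C_n; here n = 11. So X = C_11 = 58786.
A balanced arrangement of 7 bracket pairs is a Dyck word of semilength 7, so the count is C_7. So Y = C_7 = 429.
X − Y = 58786 − 429 = 58357.

58357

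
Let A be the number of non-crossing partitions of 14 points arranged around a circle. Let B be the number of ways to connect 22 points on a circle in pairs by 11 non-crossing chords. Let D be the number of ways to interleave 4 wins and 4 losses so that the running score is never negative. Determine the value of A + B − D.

2733212

Non-crossing partitions of an n-element set are counted by C_n; here n = 14. So A = C_14 = 2674440.
Non-crossing perfect matchings of 2n points on a circle are counted by C_n; with 22 points, n = 11. So B = C_11 = 58786.
Ballot sequences with n votes each where one side never trails are Dyck words, counted by C_n; here n = 4. So D = C_4 = 14.
A + B − D = 2674440 + 58786 − 14 = 2733212.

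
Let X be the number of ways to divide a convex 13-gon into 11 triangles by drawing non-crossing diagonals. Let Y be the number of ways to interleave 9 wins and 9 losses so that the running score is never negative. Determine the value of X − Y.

A convex 13-gon is triangulated into 11 triangles, and the number of such triangulations is the Catalan number C_{13−2} = C_11. So X = C_11 = 58786.
Reading a vote for the leader as '(' and for the other as ')' turns such a sequence into a balanced string of 9 pairs, so the count is C_9. So Y = C_9 = 4862.
X − Y = 58786 − 4862 = 53924.

53924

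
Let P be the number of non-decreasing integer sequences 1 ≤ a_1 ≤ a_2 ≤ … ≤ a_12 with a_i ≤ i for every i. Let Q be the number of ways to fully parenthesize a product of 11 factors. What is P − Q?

Weakly increasing sequences with a_i ≤ i biject with Dyck paths of semilength 12, so there are C_12. So P = C_12 = 208012.
Bracketing 11 factors into binary products is counted by C_{11−1} = C_10. So Q = C_10 = 16796.
P − Q = 208012 − 16796 = 191216.

191216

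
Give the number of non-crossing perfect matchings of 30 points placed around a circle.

Non-crossing perfect matchings of 2n points on a circle are counted by C_n; with 30 points, n = 15.
C_15 = 9694845.

9694845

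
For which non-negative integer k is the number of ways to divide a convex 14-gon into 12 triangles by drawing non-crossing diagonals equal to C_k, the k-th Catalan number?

A convex 14-gon is triangulated into 12 triangles, and the number of such triangulations is the Catalan number C_{14−2} = C_12.

12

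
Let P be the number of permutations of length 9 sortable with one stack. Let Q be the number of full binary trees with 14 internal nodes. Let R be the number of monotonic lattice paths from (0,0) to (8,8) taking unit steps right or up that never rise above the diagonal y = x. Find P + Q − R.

2677872

Stack-sortable permutations are exactly the 231-avoiding ones, counted by C_n; here n = 9. So P = C_9 = 4862.
The number of full binary trees on 14 internal nodes is the Catalan number C_14. So Q = C_14 = 2674440.
Sub-diagonal monotone paths from (0,0) to (8,8) biject with Dyck paths of semilength 8, giving C_8. So R = C_8 = 1430.
P + Q − R = 4862 + 2674440 − 1430 = 2677872.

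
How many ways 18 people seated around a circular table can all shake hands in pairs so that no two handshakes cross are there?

4862

With 18 = 2·9 people, non-crossing handshake pairings are non-crossing perfect matchings on a circle, counted by C_9.
C_9 = C(18,9)/10 = 48620/10 = 4862.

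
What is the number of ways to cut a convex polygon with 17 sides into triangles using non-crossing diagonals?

The number of triangulations of a 17-gon is the Catalan number C_15 (index = sides − 2).
C_15 = C(30,15)/16 = 155117520/16 = 9694845.

9694845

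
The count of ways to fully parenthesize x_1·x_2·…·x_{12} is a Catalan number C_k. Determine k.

11

Ways to associate a product of 12 factors correspond to binary trees on 12 leaves, so the count is C_11.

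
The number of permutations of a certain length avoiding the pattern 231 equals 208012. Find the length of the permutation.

12

Permutations of [n] avoiding a fixed length-3 pattern are counted by C_n. The Catalan number equal to 208012 is C_12.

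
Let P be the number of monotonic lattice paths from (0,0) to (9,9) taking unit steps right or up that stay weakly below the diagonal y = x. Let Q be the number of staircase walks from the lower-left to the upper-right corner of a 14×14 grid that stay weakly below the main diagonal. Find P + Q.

Sub-diagonal monotone paths from (0,0) to (9,9) biject with Dyck paths of semilength 9, giving C_9. So P = C_9 = 4862.
Sub-diagonal monotone paths from (0,0) to (14,14) biject with Dyck paths of semilength 14, giving C_14. So Q = C_14 = 2674440.
P + Q = 4862 + 2674440 = 2679302.

2679302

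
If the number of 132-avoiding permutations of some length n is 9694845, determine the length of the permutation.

15

Permutations of [n] avoiding a fixed length-3 pattern are counted by C_n; 9694845 = C_15.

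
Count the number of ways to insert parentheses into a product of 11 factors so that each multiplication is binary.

Bracketing 11 factors into binary products is counted by C_{11−1} = C_10.
C_10 = 16796.

16796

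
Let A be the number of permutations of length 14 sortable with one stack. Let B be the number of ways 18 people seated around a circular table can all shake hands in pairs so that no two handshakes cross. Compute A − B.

By Knuth's characterisation, the stack-sortable permutations of length 14 are the 231-avoiders, numbering C_14. So A = C_14 = 2674440.
With 18 = 2·9 people, non-crossing handshake pairings are non-crossing perfect matchings on a circle, counted by C_9. So B = C_9 = 4862.
A − B = 2674440 − 4862 = 2669578.

2669578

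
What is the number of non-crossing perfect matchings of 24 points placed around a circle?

208012

Pairing 24 circle points by 12 non-crossing chords gives C_12 matchings.
C_12 = C_11 · 2(2·11+1)/(11+2) = 58786 · 46/13 = 208012.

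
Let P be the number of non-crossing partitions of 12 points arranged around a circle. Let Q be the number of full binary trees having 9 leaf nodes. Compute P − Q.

206582

The non-crossing partitions of [12] form a lattice of size C_12. So P = C_12 = 208012.
Full binary trees with 9 leaves have 9−1 = 8 internal nodes, so there are C_8 of them. So Q = C_8 = 1430.
P − Q = 208012 − 1430 = 206582.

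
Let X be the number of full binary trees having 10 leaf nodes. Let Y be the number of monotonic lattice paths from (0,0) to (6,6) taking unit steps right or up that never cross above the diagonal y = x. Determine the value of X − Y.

4730

A full binary tree with L leaves has L−1 internal nodes and is counted by C_{L−1}; L = 10 gives C_9. So X = C_9 = 4862.
Monotone paths in an n×n grid that stay weakly below the diagonal are counted by C_n; here n = 6. So Y = C_6 = 132.
X − Y = 4862 − 132 = 4730.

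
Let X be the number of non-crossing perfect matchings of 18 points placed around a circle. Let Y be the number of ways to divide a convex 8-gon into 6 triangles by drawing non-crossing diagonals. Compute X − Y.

4730

Pairing 18 circle points by 9 non-crossing chords gives C_9 matchings. So X = C_9 = 4862.
The number of triangulations of an 8-gon is the Catalan number C_6 (index = sides − 2). So Y = C_6 = 132.
X − Y = 4862 − 132 = 4730.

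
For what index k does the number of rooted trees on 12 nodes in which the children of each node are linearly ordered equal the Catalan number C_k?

Rooted ordered (plane) trees on m nodes have m−1 edges and are counted by C_{m−1}; m = 12 gives C_11.

11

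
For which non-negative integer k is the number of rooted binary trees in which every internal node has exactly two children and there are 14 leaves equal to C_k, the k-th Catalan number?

A full binary tree with L leaves has L−1 internal nodes and is counted by C_{L−1}; L = 14 gives C_13.

13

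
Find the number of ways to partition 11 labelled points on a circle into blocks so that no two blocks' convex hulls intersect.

Non-crossing partitions of an n-element set are counted by C_n; here n = 11.
C_11 = C(22,11)/12 = 705432/12 = 58786.

58786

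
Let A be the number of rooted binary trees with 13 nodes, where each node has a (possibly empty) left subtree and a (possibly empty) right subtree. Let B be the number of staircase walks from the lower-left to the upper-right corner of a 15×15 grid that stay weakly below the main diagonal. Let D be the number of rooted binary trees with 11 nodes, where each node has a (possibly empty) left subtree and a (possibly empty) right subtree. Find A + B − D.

Rooted binary trees with 13 nodes (each child slot possibly empty) number C_13. So A = C_13 = 742900.
Monotone paths in an n×n grid that stay weakly below the diagonal are counted by C_n; here n = 15. So B = C_15 = 9694845.
There are C_n binary search tree shapes on n keys; with n = 11 that is C_11. So D = C_11 = 58786.
A + B − D = 742900 + 9694845 − 58786 = 10378959.

10378959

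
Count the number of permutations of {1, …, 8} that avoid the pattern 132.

For any fixed pattern of length 3, the pattern-avoiding permutations of [8] number C_8.
C_8 = 1430.

1430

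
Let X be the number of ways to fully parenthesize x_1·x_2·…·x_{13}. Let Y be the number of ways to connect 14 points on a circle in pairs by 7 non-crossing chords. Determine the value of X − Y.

Bracketing 13 factors into binary products is counted by C_{13−1} = C_12. So X = C_12 = 208012.
Non-crossing perfect matchings of 2n points on a circle are counted by C_n; with 14 points, n = 7. So Y = C_7 = 429.
X − Y = 208012 − 429 = 207583.

207583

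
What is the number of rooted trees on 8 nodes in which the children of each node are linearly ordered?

Rooted ordered (plane) trees on m nodes have m−1 edges and are counted by C_{m−1}; m = 8 gives C_7.
C_7 = C(14,7)/8 = 3432/8 = 429.

429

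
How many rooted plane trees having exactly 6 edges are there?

132

Rooted ordered trees with n edges are counted by C_n; here n = 6.
C_6 = C(12,6)/7 = 924/7 = 132.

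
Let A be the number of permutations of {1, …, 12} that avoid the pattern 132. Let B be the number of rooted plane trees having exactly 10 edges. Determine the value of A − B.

191216

Permutations of [n] avoiding any single length-3 pattern are counted by C_n; here n = 12. So A = C_12 = 208012.
Rooted ordered trees with n edges are counted by C_n; here n = 10. So B = C_10 = 16796.
A − B = 208012 − 16796 = 191216.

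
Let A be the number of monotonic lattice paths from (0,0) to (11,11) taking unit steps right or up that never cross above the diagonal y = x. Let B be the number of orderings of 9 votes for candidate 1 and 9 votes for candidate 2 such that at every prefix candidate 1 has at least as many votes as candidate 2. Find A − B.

Sub-diagonal monotone paths from (0,0) to (11,11) biject with Dyck paths of semilength 11, giving C_11. So A = C_11 = 58786.
Ballot sequences with n votes each where one side never trails are Dyck words, counted by C_n; here n = 9. So B = C_9 = 4862.
A − B = 58786 − 4862 = 53924.

53924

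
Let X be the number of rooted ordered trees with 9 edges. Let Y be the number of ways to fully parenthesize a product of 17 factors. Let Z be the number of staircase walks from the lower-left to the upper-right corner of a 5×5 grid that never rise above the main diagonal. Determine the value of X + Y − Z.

A rooted plane tree with 9 edges has 10 nodes, and the count is C_9. So X = C_9 = 4862.
Ways to associate a product of 17 factors correspond to binary trees on 17 leaves, so the count is C_16. So Y = C_16 = 35357670.
Monotone paths in an n×n grid that stay weakly below the diagonal are counted by C_n; here n = 5. So Z = C_5 = 42.
X + Y − Z = 4862 + 35357670 − 42 = 35362490.

35362490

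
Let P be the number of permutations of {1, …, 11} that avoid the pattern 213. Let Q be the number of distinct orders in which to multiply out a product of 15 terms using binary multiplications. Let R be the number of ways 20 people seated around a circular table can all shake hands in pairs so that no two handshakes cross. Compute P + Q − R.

2716430

Permutations of [n] avoiding any single length-3 pattern are counted by C_n; here n = 11. So P = C_11 = 58786.
Parenthesizations of m factors correspond to full binary trees with m leaves, counted by C_{m−1}; m = 15 gives C_14. So Q = C_14 = 2674440.
With 20 = 2·10 people, non-crossing handshake pairings are non-crossing perfect matchings on a circle, counted by C_10. So R = C_10 = 16796.
P + Q − R = 58786 + 2674440 − 16796 = 2716430.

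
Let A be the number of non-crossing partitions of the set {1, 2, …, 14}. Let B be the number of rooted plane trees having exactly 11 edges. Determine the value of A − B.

2615654

The non-crossing partitions of [14] form a lattice of size C_14. So A = C_14 = 2674440.
A rooted plane tree with 11 edges has 12 nodes, and the count is C_11. So B = C_11 = 58786.
A − B = 2674440 − 58786 = 2615654.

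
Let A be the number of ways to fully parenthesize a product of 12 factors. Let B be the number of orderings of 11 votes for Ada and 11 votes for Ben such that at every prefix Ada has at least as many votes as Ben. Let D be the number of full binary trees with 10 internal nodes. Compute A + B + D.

Bracketing 12 factors into binary products is counted by C_{12−1} = C_11. So A = C_11 = 58786.
Ballot sequences with n votes each where one side never trails are Dyck words, counted by C_n; here n = 11. So B = C_11 = 58786.
Full binary trees with n internal nodes are counted by C_n; here n = 10. So D = C_10 = 16796.
A + B + D = 58786 + 58786 + 16796 = 134368.

134368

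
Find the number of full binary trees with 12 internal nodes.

208012

The number of full binary trees on 12 internal nodes is the Catalan number C_12.
C_12 = C(24,12)/13 = 2704156/13 = 208012.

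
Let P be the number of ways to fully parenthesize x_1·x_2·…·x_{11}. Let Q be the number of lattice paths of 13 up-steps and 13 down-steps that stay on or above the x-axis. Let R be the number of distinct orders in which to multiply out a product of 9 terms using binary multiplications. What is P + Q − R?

758266

Ways to associate a product of 11 factors correspond to binary trees on 11 leaves, so the count is C_10. So P = C_10 = 16796.
A Dyck path with 13 up-steps and 13 down-steps has semilength 13, so there are C_13 of them. So Q = C_13 = 742900.
Bracketing 9 factors into binary products is counted by C_{9−1} = C_8. So R = C_8 = 1430.
P + Q − R = 16796 + 742900 − 1430 = 758266.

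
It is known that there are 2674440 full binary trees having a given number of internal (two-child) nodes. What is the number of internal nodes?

Full binary trees with n internal nodes are counted by C_n, and C_14 = 2674440.

14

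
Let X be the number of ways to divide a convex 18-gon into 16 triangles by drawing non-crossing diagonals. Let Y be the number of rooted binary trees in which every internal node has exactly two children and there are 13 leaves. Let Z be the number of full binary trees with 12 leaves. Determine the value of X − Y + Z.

35208444

Triangulations of a convex m-gon are counted by C_{m−2}; with m = 18 this is C_16. So X = C_16 = 35357670.
Full binary trees with 13 leaves have 13−1 = 12 internal nodes, so there are C_12 of them. So Y = C_12 = 208012.
A full binary tree with L leaves has L−1 internal nodes and is counted by C_{L−1}; L = 12 gives C_11. So Z = C_11 = 58786.
X − Y + Z = 35357670 − 208012 + 58786 = 35208444.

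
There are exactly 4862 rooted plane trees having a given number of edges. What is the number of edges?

Rooted ordered trees with n edges are counted by C_n. Since C_9 = 4862, the index is 9.

9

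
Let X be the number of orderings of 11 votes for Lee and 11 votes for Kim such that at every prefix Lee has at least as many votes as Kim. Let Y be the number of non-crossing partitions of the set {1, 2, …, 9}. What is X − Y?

Reading a vote for the leader as '(' and for the other as ')' turns such a sequence into a balanced string of 11 pairs, so the count is C_11. So X = C_11 = 58786.
Non-crossing partitions of an n-element set are counted by C_n; here n = 9. So Y = C_9 = 4862.
X − Y = 58786 − 4862 = 53924.

53924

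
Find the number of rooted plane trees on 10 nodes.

4862

A rooted plane tree on 10 nodes has 9 edges, and such trees are counted by C_9.
C_9 = 4862.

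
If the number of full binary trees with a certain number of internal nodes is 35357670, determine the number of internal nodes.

16

Full binary trees with n internal nodes are counted by C_n. Since C_16 = 35357670, the index is 16.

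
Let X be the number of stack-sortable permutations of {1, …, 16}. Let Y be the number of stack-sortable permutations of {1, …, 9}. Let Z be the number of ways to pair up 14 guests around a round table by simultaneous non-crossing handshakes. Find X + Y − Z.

35362103

By Knuth's characterisation, the stack-sortable permutations of length 16 are the 231-avoiders, numbering C_16. So X = C_16 = 35357670.
By Knuth's characterisation, the stack-sortable permutations of length 9 are the 231-avoiders, numbering C_9. So Y = C_9 = 4862.
Non-crossing handshake pairings of 2n people are counted by C_n; 14 people gives n = 7. So Z = C_7 = 429.
X + Y − Z = 35357670 + 4862 − 429 = 35362103.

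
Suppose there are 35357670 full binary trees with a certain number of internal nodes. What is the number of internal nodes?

16

Full binary trees with n internal nodes are counted by C_n, and C_16 = 35357670.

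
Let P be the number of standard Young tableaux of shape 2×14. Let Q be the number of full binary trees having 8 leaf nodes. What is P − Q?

Standard Young tableaux of shape 2×n are counted by C_n; here n = 14. So P = C_14 = 2674440.
Full binary trees with 8 leaves have 8−1 = 7 internal nodes, so there are C_7 of them. So Q = C_7 = 429.
P − Q = 2674440 − 429 = 2674011.

2674011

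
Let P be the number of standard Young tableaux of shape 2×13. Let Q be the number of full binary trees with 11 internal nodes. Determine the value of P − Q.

Standard Young tableaux of shape 2×n are counted by C_n; here n = 13. So P = C_13 = 742900.
The number of full binary trees on 11 internal nodes is the Catalan number C_11. So Q = C_11 = 58786.
P − Q = 742900 − 58786 = 684114.

684114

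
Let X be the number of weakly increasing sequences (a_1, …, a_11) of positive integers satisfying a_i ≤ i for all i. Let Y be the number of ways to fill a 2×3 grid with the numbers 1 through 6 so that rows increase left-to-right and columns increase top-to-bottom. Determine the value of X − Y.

Such sub-staircase sequences of length n are counted by C_n; here n = 11. So X = C_11 = 58786.
By the hook-length formula (or a Dyck-path bijection), SYT of shape 2×3 number C_3. So Y = C_3 = 5.
X − Y = 58786 − 5 = 58781.

58781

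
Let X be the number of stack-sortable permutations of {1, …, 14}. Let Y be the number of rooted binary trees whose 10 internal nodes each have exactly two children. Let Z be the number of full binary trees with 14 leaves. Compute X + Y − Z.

1948336

By Knuth's characterisation, the stack-sortable permutations of length 14 are the 231-avoiders, numbering C_14. So X = C_14 = 2674440.
Full binary trees with n internal nodes are counted by C_n; here n = 10. So Y = C_10 = 16796.
A full binary tree with L leaves has L−1 internal nodes and is counted by C_{L−1}; L = 14 gives C_13. So Z = C_13 = 742900.
X + Y − Z = 2674440 + 16796 − 742900 = 1948336.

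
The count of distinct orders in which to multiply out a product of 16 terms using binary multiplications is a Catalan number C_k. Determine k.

15

Bracketing 16 factors into binary products is counted by C_{16−1} = C_15.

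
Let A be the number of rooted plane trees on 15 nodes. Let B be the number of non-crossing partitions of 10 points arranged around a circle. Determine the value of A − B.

2657644

A rooted plane tree on 15 nodes has 14 edges, and such trees are counted by C_14. So A = C_14 = 2674440.
The non-crossing partitions of [10] form a lattice of size C_10. So B = C_10 = 16796.
A − B = 2674440 − 16796 = 2657644.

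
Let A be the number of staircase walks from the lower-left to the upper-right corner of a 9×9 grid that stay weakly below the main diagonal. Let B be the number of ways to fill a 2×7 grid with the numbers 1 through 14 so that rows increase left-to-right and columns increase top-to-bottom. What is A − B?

4433

Monotone paths in an n×n grid that stay weakly below the diagonal are counted by C_n; here n = 9. So A = C_9 = 4862.
Standard Young tableaux of shape 2×n are counted by C_n; here n = 7. So B = C_7 = 429.
A − B = 4862 − 429 = 4433.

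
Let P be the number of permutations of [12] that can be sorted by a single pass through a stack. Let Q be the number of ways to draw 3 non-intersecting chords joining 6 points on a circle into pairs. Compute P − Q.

By Knuth's characterisation, the stack-sortable permutations of length 12 are the 231-avoiders, numbering C_12. So P = C_12 = 208012.
Pairing 6 circle points by 3 non-crossing chords gives C_3 matchings. So Q = C_3 = 5.
P − Q = 208012 − 5 = 208007.

208007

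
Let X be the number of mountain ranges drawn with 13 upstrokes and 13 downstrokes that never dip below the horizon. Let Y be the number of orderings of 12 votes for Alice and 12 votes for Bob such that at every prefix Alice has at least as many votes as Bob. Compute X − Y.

534888

Dyck paths of semilength n (length 2n) are counted by C_n; here n = 13. So X = C_13 = 742900.
Reading a vote for the leader as '(' and for the other as ')' turns such a sequence into a balanced string of 12 pairs, so the count is C_12. So Y = C_12 = 208012.
X − Y = 742900 − 208012 = 534888.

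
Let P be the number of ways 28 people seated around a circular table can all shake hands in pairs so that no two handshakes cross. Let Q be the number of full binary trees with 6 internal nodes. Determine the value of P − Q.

2674308

Non-crossing handshake pairings of 2n people are counted by C_n; 28 people gives n = 14. So P = C_14 = 2674440.
The number of full binary trees on 6 internal nodes is the Catalan number C_6. So Q = C_6 = 132.
P − Q = 2674440 − 132 = 2674308.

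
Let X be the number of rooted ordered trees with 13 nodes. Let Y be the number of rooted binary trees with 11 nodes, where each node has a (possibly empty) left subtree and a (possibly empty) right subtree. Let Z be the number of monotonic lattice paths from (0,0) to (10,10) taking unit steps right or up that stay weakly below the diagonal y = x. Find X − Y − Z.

132430

A rooted plane tree on 13 nodes has 12 edges, and such trees are counted by C_12. So X = C_12 = 208012.
Rooted binary trees with 11 nodes (each child slot possibly empty) number C_11. So Y = C_11 = 58786.
Sub-diagonal monotone paths from (0,0) to (10,10) biject with Dyck paths of semilength 10, giving C_10. So Z = C_10 = 16796.
X − Y − Z = 208012 − 58786 − 16796 = 132430.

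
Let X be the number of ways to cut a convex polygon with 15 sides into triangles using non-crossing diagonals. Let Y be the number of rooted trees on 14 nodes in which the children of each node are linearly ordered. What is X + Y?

Triangulations of a convex m-gon are counted by C_{m−2}; with m = 15 this is C_13. So X = C_13 = 742900.
Rooted ordered (plane) trees on m nodes have m−1 edges and are counted by C_{m−1}; m = 14 gives C_13. So Y = C_13 = 742900.
X + Y = 742900 + 742900 = 1485800.

1485800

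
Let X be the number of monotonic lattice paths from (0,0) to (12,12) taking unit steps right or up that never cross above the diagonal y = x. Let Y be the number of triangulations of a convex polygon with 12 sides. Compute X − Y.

191216

Monotone paths in an n×n grid that stay weakly below the diagonal are counted by C_n; here n = 12. So X = C_12 = 208012.
A convex 12-gon is triangulated into 10 triangles, and the number of such triangulations is the Catalan number C_{12−2} = C_10. So Y = C_10 = 16796.
X − Y = 208012 − 16796 = 191216.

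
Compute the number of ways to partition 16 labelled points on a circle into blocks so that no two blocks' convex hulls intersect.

The non-crossing partitions of [16] form a lattice of size C_16.
C_16 = C_15 · 2(2·15+1)/(15+2) = 9694845 · 62/17 = 35357670.

35357670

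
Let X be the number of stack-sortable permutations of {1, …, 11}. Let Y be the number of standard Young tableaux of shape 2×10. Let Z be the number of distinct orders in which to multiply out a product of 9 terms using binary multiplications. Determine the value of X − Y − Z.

40560

By Knuth's characterisation, the stack-sortable permutations of length 11 are the 231-avoiders, numbering C_11. So X = C_11 = 58786.
Standard Young tableaux of shape 2×n are counted by C_n; here n = 10. So Y = C_10 = 16796.
Bracketing 9 factors into binary products is counted by C_{9−1} = C_8. So Z = C_8 = 1430.
X − Y − Z = 58786 − 16796 − 1430 = 40560.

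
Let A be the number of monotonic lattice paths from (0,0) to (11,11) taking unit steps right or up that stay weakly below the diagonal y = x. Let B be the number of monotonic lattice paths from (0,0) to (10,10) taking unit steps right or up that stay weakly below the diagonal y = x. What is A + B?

Sub-diagonal monotone paths from (0,0) to (11,11) biject with Dyck paths of semilength 11, giving C_11. So A = C_11 = 58786.
Monotone paths in an n×n grid that stay weakly below the diagonal are counted by C_n; here n = 10. So B = C_10 = 16796.
A + B = 58786 + 16796 = 75582.

75582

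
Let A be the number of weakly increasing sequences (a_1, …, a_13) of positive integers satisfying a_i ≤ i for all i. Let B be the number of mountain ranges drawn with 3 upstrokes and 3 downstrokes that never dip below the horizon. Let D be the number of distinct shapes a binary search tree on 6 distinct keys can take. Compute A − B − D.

Weakly increasing sequences with a_i ≤ i biject with Dyck paths of semilength 13, so there are C_13. So A = C_13 = 742900.
A Dyck path with 3 up-steps and 3 down-steps has semilength 3, so there are C_3 of them. So B = C_3 = 5.
There are C_n binary search tree shapes on n keys; with n = 6 that is C_6. So D = C_6 = 132.
A − B − D = 742900 − 5 − 132 = 742763.

742763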